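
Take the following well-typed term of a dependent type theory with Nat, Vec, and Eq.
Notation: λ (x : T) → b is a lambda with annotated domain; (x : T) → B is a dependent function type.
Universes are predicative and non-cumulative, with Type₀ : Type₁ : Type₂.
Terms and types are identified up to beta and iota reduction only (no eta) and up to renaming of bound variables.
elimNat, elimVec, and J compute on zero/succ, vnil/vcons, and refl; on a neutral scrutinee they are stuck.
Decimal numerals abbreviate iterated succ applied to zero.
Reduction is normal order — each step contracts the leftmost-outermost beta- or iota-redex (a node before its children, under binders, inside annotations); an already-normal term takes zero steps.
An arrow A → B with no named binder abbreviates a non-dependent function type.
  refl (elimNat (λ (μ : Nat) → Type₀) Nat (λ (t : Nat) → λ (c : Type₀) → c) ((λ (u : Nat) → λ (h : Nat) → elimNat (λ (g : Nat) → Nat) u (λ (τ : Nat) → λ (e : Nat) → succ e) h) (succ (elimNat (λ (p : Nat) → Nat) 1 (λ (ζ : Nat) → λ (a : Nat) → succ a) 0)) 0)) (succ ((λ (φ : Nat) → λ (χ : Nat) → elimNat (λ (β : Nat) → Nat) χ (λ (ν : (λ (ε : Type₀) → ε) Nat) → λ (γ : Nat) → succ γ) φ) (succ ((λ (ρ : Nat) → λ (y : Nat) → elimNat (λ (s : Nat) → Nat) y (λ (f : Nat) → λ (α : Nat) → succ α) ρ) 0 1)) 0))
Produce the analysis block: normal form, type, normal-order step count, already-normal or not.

resulting normal form:
  refl Nat 3
inferred type:
  Eq Nat 3 3
normal-order step count: 24
already normal: no
first contracted redex: a beta-redex


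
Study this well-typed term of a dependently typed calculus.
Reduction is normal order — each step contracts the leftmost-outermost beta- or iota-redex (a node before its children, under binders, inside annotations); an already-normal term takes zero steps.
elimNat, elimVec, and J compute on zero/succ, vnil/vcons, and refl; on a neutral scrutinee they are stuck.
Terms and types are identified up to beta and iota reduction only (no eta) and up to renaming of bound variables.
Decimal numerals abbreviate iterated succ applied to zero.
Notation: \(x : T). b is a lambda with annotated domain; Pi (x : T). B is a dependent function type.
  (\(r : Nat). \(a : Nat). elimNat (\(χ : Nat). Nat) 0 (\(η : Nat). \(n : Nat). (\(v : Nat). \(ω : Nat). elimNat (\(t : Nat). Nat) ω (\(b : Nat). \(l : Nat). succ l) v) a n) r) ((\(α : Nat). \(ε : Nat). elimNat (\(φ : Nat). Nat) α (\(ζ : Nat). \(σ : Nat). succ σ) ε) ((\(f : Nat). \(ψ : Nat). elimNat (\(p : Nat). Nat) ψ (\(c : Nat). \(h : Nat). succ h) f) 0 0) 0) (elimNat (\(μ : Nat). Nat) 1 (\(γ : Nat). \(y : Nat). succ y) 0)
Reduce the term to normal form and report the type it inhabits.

reduced normal form:
  0
type:
  Nat
observation: 16 normal-order steps separate the term from its normal form.


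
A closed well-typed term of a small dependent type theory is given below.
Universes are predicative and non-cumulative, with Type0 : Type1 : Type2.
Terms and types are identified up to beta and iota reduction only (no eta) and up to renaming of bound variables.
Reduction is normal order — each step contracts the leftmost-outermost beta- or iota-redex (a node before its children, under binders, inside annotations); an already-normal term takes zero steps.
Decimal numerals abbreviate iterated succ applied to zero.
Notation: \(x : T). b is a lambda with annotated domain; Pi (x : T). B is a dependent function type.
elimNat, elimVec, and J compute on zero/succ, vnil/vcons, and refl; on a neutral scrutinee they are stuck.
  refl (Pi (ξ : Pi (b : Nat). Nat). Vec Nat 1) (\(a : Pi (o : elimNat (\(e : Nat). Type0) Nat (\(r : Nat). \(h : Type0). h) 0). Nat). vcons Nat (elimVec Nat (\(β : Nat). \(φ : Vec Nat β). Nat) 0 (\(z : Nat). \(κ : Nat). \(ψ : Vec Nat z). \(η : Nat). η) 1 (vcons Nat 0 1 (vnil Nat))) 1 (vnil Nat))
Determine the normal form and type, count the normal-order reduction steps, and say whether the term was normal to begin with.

resulting normal form:
  refl (Pi (ξ : Pi (b : Nat). Nat). Vec Nat 1) (\(a : Pi (o : Nat). Nat). vcons Nat 0 1 (vnil Nat))
the term's type:
  Eq (Pi (ξ : Pi (b : Nat). Nat). Vec Nat 1) (\(a : Pi (o : Nat). Nat). vcons Nat 0 1 (vnil Nat)) (\(e : Pi (r : Nat). Nat). vcons Nat 0 1 (vnil Nat))
reduction steps (normal order): 7
started in normal form: no
first contracted redex: an elimNat iota-redex


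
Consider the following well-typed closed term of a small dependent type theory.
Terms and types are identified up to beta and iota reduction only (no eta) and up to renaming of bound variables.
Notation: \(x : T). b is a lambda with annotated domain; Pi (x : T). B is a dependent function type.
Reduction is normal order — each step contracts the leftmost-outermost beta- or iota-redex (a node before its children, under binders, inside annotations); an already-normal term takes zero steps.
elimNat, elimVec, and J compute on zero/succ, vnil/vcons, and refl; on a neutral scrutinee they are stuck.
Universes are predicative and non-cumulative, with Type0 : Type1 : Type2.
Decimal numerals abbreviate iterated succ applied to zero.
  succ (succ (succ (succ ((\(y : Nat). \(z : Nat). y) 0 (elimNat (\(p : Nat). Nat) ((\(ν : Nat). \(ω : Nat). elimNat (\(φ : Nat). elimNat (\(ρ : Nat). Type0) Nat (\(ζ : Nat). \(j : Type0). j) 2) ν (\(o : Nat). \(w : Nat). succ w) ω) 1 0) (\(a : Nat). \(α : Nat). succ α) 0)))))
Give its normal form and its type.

reduced normal form:
  4
type:
  Nat
observation: contracting a beta-redex first, the term normalizes in 2 steps.


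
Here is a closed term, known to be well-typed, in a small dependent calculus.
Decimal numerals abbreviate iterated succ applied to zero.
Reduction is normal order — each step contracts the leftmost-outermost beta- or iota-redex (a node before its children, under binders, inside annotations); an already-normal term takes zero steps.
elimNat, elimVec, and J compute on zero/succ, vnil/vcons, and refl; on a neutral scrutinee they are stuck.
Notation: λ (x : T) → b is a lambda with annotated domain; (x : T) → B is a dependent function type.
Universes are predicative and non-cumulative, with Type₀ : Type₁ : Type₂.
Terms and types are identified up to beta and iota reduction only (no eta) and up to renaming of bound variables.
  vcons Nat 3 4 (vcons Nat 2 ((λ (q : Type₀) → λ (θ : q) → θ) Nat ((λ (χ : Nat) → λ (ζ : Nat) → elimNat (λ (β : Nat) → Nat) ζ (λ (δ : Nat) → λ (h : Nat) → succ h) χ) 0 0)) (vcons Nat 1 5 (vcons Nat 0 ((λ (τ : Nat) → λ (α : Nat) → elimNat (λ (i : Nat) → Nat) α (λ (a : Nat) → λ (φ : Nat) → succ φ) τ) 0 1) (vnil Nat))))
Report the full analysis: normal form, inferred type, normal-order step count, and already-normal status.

reduced normal form:
  vcons Nat 3 4 (vcons Nat 2 0 (vcons Nat 1 5 (vcons Nat 0 1 (vnil Nat))))
inferred type:
  Vec Nat 4
normal-order step count: 8
already normal: no
first contracted redex: a beta-redex


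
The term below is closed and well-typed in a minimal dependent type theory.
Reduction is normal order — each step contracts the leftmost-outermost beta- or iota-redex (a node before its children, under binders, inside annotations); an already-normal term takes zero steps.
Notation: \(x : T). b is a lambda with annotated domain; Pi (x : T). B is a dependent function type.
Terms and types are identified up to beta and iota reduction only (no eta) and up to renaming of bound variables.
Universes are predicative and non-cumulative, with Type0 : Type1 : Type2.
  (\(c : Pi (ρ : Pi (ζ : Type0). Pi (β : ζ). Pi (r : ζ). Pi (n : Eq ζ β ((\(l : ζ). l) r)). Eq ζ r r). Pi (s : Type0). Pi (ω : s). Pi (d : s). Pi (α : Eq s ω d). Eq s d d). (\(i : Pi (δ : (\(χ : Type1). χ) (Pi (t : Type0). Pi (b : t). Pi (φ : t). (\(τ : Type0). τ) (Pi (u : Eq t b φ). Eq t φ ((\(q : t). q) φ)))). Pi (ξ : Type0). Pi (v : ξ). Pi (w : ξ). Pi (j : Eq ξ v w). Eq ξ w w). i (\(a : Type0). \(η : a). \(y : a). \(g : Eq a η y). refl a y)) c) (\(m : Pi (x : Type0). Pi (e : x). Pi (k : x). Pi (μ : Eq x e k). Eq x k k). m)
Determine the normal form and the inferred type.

resulting normal form:
  \(c : Type0). \(ρ : c). \(ζ : c). \(β : Eq c ρ ζ). refl c ζ
the term's type:
  Pi (c : Type0). Pi (ρ : c). Pi (ζ : c). Pi (β : Eq c ρ ζ). Eq c ζ ζ
observation: the leftmost-outermost redex is a beta-redex, and normalization takes 3 steps.


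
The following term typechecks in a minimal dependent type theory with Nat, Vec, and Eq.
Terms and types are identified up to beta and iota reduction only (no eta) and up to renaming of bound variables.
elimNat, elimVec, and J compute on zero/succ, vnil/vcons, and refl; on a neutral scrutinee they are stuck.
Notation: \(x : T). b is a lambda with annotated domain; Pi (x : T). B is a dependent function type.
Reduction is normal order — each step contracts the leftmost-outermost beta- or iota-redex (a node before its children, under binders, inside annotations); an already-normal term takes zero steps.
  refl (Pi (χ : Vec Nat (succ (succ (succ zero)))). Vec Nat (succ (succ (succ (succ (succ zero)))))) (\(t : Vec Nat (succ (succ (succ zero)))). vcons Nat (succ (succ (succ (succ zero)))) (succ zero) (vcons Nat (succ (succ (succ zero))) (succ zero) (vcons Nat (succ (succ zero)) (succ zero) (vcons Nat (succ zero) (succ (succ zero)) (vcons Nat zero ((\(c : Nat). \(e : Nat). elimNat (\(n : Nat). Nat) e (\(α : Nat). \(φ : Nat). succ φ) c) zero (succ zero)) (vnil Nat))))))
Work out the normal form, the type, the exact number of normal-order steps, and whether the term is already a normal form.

normal form:
  refl (Pi (χ : Vec Nat (succ (succ (succ zero)))). Vec Nat (succ (succ (succ (succ (succ zero)))))) (\(t : Vec Nat (succ (succ (succ zero)))). vcons Nat (succ (succ (succ (succ zero)))) (succ zero) (vcons Nat (succ (succ (succ zero))) (succ zero) (vcons Nat (succ (succ zero)) (succ zero) (vcons Nat (succ zero) (succ (succ zero)) (vcons Nat zero (succ zero) (vnil Nat))))))
inferred type:
  Eq (Pi (χ : Vec Nat (succ (succ (succ zero)))). Vec Nat (succ (succ (succ (succ (succ zero)))))) (\(t : Vec Nat (succ (succ (succ zero)))). vcons Nat (succ (succ (succ (succ zero)))) (succ zero) (vcons Nat (succ (succ (succ zero))) (succ zero) (vcons Nat (succ (succ zero)) (succ zero) (vcons Nat (succ zero) (succ (succ zero)) (vcons Nat zero (succ zero) (vnil Nat)))))) (\(c : Vec Nat (succ (succ (succ zero)))). vcons Nat (succ (succ (succ (succ zero)))) (succ zero) (vcons Nat (succ (succ (succ zero))) (succ zero) (vcons Nat (succ (succ zero)) (succ zero) (vcons Nat (succ zero) (succ (succ zero)) (vcons Nat zero (succ zero) (vnil Nat))))))
normal-order step count: 3
started in normal form: no
first redex: a beta-redex


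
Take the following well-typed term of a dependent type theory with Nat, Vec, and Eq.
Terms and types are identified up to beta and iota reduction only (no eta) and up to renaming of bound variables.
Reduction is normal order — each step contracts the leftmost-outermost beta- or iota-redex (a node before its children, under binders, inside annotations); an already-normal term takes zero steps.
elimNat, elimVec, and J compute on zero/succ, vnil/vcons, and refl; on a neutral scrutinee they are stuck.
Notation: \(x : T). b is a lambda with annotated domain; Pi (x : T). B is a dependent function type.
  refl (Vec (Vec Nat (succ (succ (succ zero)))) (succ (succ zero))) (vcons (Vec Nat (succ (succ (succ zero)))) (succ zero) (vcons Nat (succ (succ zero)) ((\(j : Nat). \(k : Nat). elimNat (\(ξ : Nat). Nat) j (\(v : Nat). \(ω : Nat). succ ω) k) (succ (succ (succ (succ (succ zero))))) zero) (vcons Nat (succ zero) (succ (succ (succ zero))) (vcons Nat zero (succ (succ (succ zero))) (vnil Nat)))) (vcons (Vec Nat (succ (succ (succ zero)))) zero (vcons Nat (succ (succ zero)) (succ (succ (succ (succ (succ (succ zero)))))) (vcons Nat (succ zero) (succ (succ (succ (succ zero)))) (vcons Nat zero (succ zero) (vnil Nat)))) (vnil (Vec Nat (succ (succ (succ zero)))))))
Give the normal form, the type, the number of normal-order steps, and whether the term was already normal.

reduced normal form:
  refl (Vec (Vec Nat (succ (succ (succ zero)))) (succ (succ zero))) (vcons (Vec Nat (succ (succ (succ zero)))) (succ zero) (vcons Nat (succ (succ zero)) (succ (succ (succ (succ (succ zero))))) (vcons Nat (succ zero) (succ (succ (succ zero))) (vcons Nat zero (succ (succ (succ zero))) (vnil Nat)))) (vcons (Vec Nat (succ (succ (succ zero)))) zero (vcons Nat (succ (succ zero)) (succ (succ (succ (succ (succ (succ zero)))))) (vcons Nat (succ zero) (succ (succ (succ (succ zero)))) (vcons Nat zero (succ zero) (vnil Nat)))) (vnil (Vec Nat (succ (succ (succ zero)))))))
type:
  Eq (Vec (Vec Nat (succ (succ (succ zero)))) (succ (succ zero))) (vcons (Vec Nat (succ (succ (succ zero)))) (succ zero) (vcons Nat (succ (succ zero)) (succ (succ (succ (succ (succ zero))))) (vcons Nat (succ zero) (succ (succ (succ zero))) (vcons Nat zero (succ (succ (succ zero))) (vnil Nat)))) (vcons (Vec Nat (succ (succ (succ zero)))) zero (vcons Nat (succ (succ zero)) (succ (succ (succ (succ (succ (succ zero)))))) (vcons Nat (succ zero) (succ (succ (succ (succ zero)))) (vcons Nat zero (succ zero) (vnil Nat)))) (vnil (Vec Nat (succ (succ (succ zero))))))) (vcons (Vec Nat (succ (succ (succ zero)))) (succ zero) (vcons Nat (succ (succ zero)) (succ (succ (succ (succ (succ zero))))) (vcons Nat (succ zero) (succ (succ (succ zero))) (vcons Nat zero (succ (succ (succ zero))) (vnil Nat)))) (vcons (Vec Nat (succ (succ (succ zero)))) zero (vcons Nat (succ (succ zero)) (succ (succ (succ (succ (succ (succ zero)))))) (vcons Nat (succ zero) (succ (succ (succ (succ zero)))) (vcons Nat zero (succ zero) (vnil Nat)))) (vnil (Vec Nat (succ (succ (succ zero)))))))
reduction steps (normal order): 3
started in normal form: no
first redex: a beta-redex


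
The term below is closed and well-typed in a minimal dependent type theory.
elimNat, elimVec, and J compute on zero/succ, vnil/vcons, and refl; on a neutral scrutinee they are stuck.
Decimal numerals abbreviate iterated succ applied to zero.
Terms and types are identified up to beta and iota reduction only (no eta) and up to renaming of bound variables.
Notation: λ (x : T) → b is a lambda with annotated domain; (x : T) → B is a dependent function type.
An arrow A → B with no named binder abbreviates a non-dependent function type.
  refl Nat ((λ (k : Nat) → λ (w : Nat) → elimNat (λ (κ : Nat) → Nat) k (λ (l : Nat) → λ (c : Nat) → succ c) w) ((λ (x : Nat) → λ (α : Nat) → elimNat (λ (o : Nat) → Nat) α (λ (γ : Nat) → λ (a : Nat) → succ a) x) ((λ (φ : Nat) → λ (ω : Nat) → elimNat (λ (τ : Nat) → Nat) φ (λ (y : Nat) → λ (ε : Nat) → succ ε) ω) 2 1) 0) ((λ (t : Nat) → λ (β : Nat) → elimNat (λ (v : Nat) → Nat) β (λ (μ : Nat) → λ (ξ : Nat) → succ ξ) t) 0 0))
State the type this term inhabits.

the term's type:
  Eq Nat 3 3


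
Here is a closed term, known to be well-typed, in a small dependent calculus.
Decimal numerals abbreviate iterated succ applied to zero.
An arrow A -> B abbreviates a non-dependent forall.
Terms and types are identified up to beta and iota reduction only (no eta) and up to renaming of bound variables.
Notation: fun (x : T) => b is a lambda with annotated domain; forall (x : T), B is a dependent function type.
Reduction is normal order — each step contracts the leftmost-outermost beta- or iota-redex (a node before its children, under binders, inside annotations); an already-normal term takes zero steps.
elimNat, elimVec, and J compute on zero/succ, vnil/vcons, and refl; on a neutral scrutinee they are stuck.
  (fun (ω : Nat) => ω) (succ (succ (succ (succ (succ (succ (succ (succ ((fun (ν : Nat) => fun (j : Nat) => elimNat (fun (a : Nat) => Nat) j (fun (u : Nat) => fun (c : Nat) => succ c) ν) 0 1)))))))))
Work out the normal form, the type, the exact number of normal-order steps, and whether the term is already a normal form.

normal form:
  9
type:
  Nat
normal-order step count: 4
term was already normal: no
first contracted redex: a beta-redex


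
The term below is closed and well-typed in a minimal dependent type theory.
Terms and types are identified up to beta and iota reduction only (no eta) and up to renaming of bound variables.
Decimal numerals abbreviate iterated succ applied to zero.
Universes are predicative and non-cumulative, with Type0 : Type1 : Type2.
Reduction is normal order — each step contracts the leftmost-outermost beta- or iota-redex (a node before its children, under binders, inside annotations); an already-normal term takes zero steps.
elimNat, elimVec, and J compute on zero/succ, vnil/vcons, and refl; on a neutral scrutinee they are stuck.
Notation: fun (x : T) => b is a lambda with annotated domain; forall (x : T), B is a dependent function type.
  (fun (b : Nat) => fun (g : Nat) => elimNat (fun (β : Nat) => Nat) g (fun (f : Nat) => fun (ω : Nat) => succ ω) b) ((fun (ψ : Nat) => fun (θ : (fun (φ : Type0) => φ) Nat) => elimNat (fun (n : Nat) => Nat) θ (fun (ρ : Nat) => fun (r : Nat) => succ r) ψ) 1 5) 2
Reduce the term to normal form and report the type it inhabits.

reduced normal form:
  8
type:
  Nat
observation: reduction starts at a beta-redex, and 27 normal-order steps reach the normal form.


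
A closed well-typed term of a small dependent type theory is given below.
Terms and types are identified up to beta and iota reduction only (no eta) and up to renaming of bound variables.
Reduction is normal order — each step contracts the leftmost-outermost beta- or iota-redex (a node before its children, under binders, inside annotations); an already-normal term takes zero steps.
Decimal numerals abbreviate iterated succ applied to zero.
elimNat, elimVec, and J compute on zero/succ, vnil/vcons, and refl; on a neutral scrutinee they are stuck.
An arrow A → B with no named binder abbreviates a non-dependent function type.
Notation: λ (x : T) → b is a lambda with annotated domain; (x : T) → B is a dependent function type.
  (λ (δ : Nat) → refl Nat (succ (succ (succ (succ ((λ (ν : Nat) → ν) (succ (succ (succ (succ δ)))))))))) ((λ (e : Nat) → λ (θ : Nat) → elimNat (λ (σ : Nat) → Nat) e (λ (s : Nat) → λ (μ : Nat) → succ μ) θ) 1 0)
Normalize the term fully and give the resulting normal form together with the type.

normal form:
  refl Nat 9
inferred type:
  Eq Nat 9 9


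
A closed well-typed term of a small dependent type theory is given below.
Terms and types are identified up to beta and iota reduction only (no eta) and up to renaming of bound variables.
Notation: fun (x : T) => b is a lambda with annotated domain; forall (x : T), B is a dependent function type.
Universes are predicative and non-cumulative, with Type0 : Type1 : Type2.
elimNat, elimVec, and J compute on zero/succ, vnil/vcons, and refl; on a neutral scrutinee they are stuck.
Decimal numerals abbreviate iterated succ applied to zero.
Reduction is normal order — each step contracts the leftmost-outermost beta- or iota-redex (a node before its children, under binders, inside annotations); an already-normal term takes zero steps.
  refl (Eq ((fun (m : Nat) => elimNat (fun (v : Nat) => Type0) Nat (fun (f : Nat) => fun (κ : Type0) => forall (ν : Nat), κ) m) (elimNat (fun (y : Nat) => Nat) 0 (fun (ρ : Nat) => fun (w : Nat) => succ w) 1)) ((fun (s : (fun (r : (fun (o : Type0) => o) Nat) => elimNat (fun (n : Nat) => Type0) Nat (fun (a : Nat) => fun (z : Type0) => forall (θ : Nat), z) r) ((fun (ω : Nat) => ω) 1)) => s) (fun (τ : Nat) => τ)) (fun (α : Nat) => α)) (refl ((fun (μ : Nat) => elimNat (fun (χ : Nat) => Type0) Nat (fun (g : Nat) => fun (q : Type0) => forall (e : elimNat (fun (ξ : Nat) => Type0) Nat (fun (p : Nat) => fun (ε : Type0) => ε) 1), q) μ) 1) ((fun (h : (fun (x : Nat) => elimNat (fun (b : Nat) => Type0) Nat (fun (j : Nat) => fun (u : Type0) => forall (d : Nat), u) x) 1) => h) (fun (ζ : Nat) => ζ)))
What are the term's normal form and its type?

reduced normal form:
  refl (Eq (forall (m : Nat), Nat) (fun (v : Nat) => v) (fun (f : Nat) => f)) (refl (forall (κ : Nat), Nat) (fun (ν : Nat) => ν))
inferred type:
  Eq (Eq (forall (m : Nat), Nat) (fun (v : Nat) => v) (fun (f : Nat) => f)) (refl (forall (κ : Nat), Nat) (fun (ν : Nat) => ν)) (refl (forall (y : Nat), Nat) (fun (ρ : Nat) => ρ))


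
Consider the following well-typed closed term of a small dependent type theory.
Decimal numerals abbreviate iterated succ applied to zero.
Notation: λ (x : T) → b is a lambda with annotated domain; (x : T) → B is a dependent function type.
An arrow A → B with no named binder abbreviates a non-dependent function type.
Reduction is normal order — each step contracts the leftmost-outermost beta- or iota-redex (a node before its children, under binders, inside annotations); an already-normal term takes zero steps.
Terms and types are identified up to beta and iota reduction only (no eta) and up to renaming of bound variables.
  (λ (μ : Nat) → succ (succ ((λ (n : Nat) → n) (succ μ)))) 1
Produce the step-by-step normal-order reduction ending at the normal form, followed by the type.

reduction (normal order):
  (λ (μ : Nat) → succ (succ ((λ (n : Nat) → n) (succ μ)))) 1
  ~> succ (succ ((λ (μ : Nat) → μ) 2))
  ~> 4
type:
  Nat


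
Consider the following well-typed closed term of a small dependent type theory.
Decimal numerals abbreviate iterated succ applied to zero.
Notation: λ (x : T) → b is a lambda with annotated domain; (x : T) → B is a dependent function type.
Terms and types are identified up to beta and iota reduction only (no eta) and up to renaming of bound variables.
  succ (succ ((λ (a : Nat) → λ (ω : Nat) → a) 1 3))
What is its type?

type:
  Nat


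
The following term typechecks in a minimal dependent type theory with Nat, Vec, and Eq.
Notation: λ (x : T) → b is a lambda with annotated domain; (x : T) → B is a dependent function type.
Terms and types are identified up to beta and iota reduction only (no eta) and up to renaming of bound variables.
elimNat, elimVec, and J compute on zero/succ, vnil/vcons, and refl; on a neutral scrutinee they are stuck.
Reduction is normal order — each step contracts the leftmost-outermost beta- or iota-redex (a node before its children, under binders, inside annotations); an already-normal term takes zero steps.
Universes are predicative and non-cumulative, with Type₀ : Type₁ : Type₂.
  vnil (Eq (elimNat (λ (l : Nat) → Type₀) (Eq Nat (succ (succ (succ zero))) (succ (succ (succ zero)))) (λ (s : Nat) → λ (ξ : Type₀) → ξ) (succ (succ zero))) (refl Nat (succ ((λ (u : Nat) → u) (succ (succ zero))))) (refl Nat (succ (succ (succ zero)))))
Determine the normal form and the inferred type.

reduced normal form:
  vnil (Eq (Eq Nat (succ (succ (succ zero))) (succ (succ (succ zero)))) (refl Nat (succ (succ (succ zero)))) (refl Nat (succ (succ (succ zero)))))
the term's type:
  Vec (Eq (Eq Nat (succ (succ (succ zero))) (succ (succ (succ zero)))) (refl Nat (succ (succ (succ zero)))) (refl Nat (succ (succ (succ zero))))) zero
observation: normalization takes exactly 8 steps under the normal-order strategy.


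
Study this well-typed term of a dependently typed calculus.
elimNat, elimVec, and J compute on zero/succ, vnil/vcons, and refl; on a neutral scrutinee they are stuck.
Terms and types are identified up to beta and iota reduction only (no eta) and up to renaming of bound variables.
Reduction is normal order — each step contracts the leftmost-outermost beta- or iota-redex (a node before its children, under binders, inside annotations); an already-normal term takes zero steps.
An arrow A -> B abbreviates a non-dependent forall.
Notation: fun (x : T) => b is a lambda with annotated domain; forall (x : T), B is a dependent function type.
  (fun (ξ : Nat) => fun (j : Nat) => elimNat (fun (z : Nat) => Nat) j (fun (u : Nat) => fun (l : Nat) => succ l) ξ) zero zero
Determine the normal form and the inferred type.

reduced normal form:
  zero
type:
  Nat
observation: the term reaches its normal form after 3 normal-order steps.


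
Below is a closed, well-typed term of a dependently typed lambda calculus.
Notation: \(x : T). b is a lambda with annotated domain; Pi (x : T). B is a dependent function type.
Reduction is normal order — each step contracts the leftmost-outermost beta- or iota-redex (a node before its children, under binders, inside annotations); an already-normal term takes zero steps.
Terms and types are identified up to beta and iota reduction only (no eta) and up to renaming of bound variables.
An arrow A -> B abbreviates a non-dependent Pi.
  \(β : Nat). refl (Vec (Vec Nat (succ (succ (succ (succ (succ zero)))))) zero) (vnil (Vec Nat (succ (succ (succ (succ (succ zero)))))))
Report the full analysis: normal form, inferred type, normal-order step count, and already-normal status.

normal form:
  \(β : Nat). refl (Vec (Vec Nat (succ (succ (succ (succ (succ zero)))))) zero) (vnil (Vec Nat (succ (succ (succ (succ (succ zero)))))))
type:
  Nat -> Eq (Vec (Vec Nat (succ (succ (succ (succ (succ zero)))))) zero) (vnil (Vec Nat (succ (succ (succ (succ (succ zero))))))) (vnil (Vec Nat (succ (succ (succ (succ (succ zero)))))))
normal-order step count: 0
already normal: yes


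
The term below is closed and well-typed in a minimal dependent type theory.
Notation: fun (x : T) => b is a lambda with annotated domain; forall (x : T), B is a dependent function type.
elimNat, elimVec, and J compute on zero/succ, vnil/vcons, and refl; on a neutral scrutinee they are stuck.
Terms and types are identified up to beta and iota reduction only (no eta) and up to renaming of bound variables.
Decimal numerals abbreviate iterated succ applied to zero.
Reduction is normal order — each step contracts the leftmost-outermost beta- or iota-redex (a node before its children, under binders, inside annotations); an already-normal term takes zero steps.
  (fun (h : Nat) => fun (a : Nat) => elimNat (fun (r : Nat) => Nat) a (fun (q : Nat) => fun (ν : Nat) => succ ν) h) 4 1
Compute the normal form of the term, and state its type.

reduced normal form:
  5
type:
  Nat
observation: the term reaches its normal form after 15 normal-order steps.


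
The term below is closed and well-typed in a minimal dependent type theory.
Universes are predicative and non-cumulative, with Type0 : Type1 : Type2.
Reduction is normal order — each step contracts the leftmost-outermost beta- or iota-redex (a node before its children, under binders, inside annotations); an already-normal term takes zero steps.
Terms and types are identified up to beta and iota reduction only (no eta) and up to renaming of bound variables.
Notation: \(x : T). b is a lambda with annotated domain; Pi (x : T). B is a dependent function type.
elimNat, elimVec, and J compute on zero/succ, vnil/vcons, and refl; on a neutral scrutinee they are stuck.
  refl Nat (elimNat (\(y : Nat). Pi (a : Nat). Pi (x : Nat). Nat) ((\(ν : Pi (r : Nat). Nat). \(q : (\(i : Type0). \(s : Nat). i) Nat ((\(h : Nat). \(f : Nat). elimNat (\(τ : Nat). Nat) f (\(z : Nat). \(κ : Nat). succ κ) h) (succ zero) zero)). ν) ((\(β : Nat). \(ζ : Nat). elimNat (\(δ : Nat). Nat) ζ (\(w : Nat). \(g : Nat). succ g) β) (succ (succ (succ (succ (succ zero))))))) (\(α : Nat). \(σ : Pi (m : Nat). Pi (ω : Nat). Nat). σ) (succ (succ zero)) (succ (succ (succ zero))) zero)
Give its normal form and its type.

resulting normal form:
  refl Nat (succ (succ (succ (succ (succ zero)))))
the term's type:
  Eq Nat (succ (succ (succ (succ (succ zero))))) (succ (succ (succ (succ (succ zero)))))


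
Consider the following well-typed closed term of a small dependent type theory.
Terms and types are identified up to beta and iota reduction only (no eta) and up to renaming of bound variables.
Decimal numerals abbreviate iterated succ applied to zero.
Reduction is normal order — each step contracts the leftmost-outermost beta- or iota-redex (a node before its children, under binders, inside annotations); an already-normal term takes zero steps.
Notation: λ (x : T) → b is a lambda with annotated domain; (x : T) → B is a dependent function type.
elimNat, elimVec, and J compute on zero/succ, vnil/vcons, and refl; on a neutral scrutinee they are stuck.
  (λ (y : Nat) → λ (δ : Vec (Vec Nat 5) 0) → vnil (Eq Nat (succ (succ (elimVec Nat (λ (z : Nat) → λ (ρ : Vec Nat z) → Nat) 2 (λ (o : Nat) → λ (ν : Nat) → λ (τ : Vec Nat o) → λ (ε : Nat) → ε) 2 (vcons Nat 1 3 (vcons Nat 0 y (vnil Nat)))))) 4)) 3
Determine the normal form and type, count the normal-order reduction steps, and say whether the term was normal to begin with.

resulting normal form:
  λ (y : Vec (Vec Nat 5) 0) → vnil (Eq Nat 4 4)
type:
  (y : Vec (Vec Nat 5) 0) → Vec (Eq Nat 4 4) 0
steps to reach normal form (normal order): 12
already normal: no
first contracted redex: a beta-redex


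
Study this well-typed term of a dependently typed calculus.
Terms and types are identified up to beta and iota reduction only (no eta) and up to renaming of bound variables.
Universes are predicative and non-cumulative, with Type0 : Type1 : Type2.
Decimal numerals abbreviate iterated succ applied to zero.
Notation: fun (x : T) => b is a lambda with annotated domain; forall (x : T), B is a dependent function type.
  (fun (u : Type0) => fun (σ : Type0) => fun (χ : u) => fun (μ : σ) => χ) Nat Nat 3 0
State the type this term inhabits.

inferred type:
  Nat


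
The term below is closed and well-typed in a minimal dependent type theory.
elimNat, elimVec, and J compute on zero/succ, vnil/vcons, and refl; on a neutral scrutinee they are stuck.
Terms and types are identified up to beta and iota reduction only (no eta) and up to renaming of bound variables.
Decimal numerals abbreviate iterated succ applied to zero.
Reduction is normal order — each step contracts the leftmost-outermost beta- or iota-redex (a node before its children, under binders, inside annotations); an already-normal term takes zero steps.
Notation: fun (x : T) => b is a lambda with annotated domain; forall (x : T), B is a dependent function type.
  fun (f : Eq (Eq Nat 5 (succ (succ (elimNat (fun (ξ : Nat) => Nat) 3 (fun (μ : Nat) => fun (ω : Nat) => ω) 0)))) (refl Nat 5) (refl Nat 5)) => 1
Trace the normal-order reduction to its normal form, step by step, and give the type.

normal-order reduction:
  fun (f : Eq (Eq Nat 5 (succ (succ (elimNat (fun (ξ : Nat) => Nat) 3 (fun (μ : Nat) => fun (ω : Nat) => ω) 0)))) (refl Nat 5) (refl Nat 5)) => 1
  ~> fun (f : Eq (Eq Nat 5 5) (refl Nat 5) (refl Nat 5)) => 1
type:
  forall (f : Eq (Eq Nat 5 5) (refl Nat 5) (refl Nat 5)), Nat


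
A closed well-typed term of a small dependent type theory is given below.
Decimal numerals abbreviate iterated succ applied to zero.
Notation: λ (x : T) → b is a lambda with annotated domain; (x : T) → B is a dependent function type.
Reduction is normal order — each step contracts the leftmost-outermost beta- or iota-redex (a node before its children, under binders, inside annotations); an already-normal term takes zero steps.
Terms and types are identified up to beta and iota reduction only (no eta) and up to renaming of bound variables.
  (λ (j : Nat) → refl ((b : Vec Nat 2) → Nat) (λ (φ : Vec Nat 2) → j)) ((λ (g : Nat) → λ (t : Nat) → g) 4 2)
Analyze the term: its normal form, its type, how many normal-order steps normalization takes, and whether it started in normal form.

resulting normal form:
  refl ((j : Vec Nat 2) → Nat) (λ (b : Vec Nat 2) → 4)
inferred type:
  Eq ((j : Vec Nat 2) → Nat) (λ (b : Vec Nat 2) → 4) (λ (φ : Vec Nat 2) → 4)
steps to reach normal form (normal order): 3
already normal: no
first contracted redex: a beta-redex


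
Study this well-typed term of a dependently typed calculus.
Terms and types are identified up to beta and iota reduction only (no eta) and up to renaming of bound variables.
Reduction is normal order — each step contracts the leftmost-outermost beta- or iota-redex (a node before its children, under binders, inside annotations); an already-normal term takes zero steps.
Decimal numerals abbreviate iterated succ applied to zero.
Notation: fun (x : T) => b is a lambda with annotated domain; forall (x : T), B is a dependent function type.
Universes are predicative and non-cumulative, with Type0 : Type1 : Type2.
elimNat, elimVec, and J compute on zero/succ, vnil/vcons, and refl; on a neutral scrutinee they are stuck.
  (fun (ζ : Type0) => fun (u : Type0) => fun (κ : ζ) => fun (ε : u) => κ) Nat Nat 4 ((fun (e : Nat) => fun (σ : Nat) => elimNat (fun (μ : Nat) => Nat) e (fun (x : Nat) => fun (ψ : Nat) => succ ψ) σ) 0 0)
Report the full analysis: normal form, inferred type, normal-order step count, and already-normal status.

reduced normal form:
  4
the term's type:
  Nat
normal-order step count: 4
already normal: no
first contracted redex: a beta-redex


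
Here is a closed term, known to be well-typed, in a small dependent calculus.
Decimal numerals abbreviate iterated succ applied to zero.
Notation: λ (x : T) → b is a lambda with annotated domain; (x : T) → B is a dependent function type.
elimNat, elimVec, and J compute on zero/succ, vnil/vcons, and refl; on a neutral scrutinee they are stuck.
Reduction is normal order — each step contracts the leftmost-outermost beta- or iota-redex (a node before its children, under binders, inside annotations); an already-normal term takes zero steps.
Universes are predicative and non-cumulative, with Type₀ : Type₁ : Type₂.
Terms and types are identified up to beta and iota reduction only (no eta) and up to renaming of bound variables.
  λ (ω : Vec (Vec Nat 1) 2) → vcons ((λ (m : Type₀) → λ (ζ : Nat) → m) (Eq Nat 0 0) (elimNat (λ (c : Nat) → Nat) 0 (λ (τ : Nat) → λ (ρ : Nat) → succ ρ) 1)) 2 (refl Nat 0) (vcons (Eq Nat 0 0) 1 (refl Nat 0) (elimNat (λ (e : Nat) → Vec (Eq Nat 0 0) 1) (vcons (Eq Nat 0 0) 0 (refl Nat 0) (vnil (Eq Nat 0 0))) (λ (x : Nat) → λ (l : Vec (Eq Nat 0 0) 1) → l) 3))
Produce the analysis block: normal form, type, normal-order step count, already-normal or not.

resulting normal form:
  λ (ω : Vec (Vec Nat 1) 2) → vcons (Eq Nat 0 0) 2 (refl Nat 0) (vcons (Eq Nat 0 0) 1 (refl Nat 0) (vcons (Eq Nat 0 0) 0 (refl Nat 0) (vnil (Eq Nat 0 0))))
the term's type:
  (ω : Vec (Vec Nat 1) 2) → Vec (Eq Nat 0 0) 3
steps to reach normal form (normal order): 12
started in normal form: no
first redex: a beta-redex


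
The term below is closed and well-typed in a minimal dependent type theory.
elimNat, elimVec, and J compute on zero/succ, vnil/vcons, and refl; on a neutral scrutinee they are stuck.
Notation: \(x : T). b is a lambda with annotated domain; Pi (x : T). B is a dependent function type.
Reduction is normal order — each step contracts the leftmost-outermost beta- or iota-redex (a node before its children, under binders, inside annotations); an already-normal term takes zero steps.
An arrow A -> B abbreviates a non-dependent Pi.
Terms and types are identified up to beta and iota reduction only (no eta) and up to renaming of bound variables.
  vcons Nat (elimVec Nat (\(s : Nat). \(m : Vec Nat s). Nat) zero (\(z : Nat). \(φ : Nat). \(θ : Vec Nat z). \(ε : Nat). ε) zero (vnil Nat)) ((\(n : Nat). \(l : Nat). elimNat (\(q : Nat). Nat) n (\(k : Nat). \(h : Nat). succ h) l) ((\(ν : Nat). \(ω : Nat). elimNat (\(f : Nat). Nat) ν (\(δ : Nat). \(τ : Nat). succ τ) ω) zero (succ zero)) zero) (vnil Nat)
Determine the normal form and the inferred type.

normal form:
  vcons Nat zero (succ zero) (vnil Nat)
type:
  Vec Nat (succ zero)
observation: 10 normal-order steps separate the term from its normal form.


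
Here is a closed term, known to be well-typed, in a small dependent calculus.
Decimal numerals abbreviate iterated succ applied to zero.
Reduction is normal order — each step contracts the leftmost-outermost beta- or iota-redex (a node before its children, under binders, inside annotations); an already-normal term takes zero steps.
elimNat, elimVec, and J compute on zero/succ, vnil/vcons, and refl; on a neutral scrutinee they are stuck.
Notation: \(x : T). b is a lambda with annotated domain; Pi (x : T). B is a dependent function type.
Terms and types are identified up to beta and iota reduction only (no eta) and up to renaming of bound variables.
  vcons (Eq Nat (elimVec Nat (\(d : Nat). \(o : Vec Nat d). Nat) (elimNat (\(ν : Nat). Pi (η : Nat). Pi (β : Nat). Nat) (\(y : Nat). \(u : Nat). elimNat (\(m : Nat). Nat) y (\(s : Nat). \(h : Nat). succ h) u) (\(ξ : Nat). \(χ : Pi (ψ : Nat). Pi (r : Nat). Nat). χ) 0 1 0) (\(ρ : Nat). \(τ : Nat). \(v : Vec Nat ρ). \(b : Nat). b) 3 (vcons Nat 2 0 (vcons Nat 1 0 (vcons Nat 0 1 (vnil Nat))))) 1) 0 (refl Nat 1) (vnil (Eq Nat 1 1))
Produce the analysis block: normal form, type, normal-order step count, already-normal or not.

normal form:
  vcons (Eq Nat 1 1) 0 (refl Nat 1) (vnil (Eq Nat 1 1))
type:
  Vec (Eq Nat 1 1) 1
reduction steps (normal order): 20
already normal: no
first redex: an elimVec iota-redex


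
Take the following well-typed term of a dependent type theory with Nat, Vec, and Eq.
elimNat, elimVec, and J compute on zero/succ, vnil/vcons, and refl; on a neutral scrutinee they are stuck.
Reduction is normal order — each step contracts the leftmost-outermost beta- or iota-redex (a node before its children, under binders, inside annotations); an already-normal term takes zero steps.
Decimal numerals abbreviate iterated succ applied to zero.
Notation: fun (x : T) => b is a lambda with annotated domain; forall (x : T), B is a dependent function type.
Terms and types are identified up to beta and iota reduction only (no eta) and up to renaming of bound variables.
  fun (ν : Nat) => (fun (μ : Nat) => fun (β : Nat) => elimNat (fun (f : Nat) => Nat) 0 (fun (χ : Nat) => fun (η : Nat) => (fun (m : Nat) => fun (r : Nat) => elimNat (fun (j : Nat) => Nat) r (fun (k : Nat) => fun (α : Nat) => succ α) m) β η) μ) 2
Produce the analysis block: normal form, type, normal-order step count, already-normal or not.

resulting normal form:
  fun (ν : Nat) => fun (μ : Nat) => elimNat (fun (β : Nat) => Nat) (elimNat (fun (f : Nat) => Nat) 0 (fun (χ : Nat) => fun (η : Nat) => succ η) μ) (fun (m : Nat) => fun (r : Nat) => succ r) μ
the term's type:
  forall (ν : Nat), forall (μ : Nat), Nat
normal-order step count: 12
already normal: no
first contracted redex: a beta-redex


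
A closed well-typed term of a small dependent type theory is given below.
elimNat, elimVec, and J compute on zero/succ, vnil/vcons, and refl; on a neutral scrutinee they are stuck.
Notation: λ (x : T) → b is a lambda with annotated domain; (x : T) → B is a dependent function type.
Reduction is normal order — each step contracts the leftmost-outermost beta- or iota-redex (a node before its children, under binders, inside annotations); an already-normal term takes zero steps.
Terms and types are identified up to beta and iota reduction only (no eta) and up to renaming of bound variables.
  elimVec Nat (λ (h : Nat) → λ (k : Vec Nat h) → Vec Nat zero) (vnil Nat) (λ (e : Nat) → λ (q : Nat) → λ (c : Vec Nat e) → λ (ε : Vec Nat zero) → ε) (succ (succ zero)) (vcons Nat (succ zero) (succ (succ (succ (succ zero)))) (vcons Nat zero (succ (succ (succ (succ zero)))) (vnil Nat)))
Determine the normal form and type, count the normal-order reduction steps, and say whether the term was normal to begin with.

normal form:
  vnil Nat
inferred type:
  Vec Nat zero
normal-order step count: 11
term was already normal: no
first redex: an elimVec iota-redex


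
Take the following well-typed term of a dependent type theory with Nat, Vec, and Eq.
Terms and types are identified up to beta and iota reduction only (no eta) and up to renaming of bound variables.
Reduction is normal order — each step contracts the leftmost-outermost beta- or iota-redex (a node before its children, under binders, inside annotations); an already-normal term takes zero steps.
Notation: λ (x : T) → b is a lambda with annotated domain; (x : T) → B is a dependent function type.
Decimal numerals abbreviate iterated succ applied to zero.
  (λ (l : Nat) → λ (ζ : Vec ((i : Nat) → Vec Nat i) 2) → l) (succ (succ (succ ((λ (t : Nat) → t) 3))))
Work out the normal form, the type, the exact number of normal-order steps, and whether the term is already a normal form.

normal form:
  λ (l : Vec ((ζ : Nat) → Vec Nat ζ) 2) → 6
the term's type:
  (l : Vec ((ζ : Nat) → Vec Nat ζ) 2) → Nat
normal-order step count: 2
term was already normal: no
first contracted redex: a beta-redex
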